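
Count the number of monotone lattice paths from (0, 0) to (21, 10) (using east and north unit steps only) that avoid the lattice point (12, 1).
Number of paths = 43720105

Total paths from (0, 0) to (21, 10): C(31, 21) = 44352165. Paths through (12, 1): (paths (0, 0) → (12, 1)) × (paths (12, 1) → (21, 10)) = C(13, 12) · C(18, 9) = 13 · 48620 = 632060. Avoidance count = 44352165 − 632060 = 43720105.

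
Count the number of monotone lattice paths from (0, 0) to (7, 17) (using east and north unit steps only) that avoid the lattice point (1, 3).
Number of paths = 191064

Total paths from (0, 0) to (7, 17): C(24, 7) = 346104. Paths through (1, 3): (paths (0, 0) → (1, 3)) × (paths (1, 3) → (7, 17)) = C(4, 1) · C(20, 6) = 4 · 38760 = 155040. Avoidance count = 346104 − 155040 = 191064.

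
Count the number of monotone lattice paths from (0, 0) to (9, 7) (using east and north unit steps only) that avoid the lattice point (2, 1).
Number of paths = 6292

Total paths from (0, 0) to (9, 7): C(16, 9) = 11440. Paths through (2, 1): (paths (0, 0) → (2, 1)) × (paths (2, 1) → (9, 7)) = C(3, 2) · C(13, 7) = 3 · 1716 = 5148. Avoidance count = 11440 − 5148 = 6292.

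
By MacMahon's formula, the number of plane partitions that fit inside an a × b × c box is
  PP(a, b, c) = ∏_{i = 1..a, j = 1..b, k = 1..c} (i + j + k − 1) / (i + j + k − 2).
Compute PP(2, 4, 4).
PP(2, 4, 4) = 1764

Evaluate the triple product over i = 1..2, j = 1..4, k = 1..4. The factors are (2/1) · (3/2) · (4/3) · (5/4) · (3/2) · (4/3) · (5/4) · (6/5) · … (32 factors total). The numerators and denominators telescope so the product is an integer; carrying out the multiplication exactly gives PP(2, 4, 4) = 1764.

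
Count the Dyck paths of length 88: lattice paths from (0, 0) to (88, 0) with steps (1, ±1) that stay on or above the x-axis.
C_44 = 583300119592996693088040

These Dyck paths are counted by the Catalan number C_n = (1/(n + 1)) · C(2n, n). For n = 44: C_44 = (1/45) · C(88, 44) = 26248505381684851188961800/45 = 583300119592996693088040.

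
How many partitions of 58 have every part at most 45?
p(58, parts ≤ 45) = 714948

Use the recurrence p(n, m) = p(n, m−1) + p(n−m, m): either the largest part is < m (count p(n, m−1)) or the largest part is exactly m (remove one copy of m, count p(n−m, m)). With p(0, ·) = 1 this gives p(58, parts ≤ 45) = 714948. (By conjugating Young diagrams, this also counts partitions of 58 into at most 45 parts.)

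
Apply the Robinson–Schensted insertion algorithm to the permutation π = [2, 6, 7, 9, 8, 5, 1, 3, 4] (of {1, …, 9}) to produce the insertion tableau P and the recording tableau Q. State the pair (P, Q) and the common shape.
P = [1, 3, 4, 8] / [2, 5, 7] / [6] / [9];  Q = [1, 2, 3, 4] / [5, 8, 9] / [6] / [7];  common shape = (4, 3, 1, 1)

Row-insert the values π_1, π_2, … into P one at a time, bumping the leftmost entry strictly greater than the inserted value down to the next row. The recording tableau Q records, in position (i, j), the step at which that cell was added to P.
  Insert 2 (step 1): P = [2];  Q = [1]
  Insert 6 (step 2): P = [2, 6];  Q = [1, 2]
  Insert 7 (step 3): P = [2, 6, 7];  Q = [1, 2, 3]
  Insert 9 (step 4): P = [2, 6, 7, 9];  Q = [1, 2, 3, 4]
  Insert 8 (step 5): P = [2, 6, 7, 8] / [9];  Q = [1, 2, 3, 4] / [5]
  Insert 5 (step 6): P = [2, 5, 7, 8] / [6] / [9];  Q = [1, 2, 3, 4] / [5] / [6]
  Insert 1 (step 7): P = [1, 5, 7, 8] / [2] / [6] / [9];  Q = [1, 2, 3, 4] / [5] / [6] / [7]
  Insert 3 (step 8): P = [1, 3, 7, 8] / [2, 5] / [6] / [9];  Q = [1, 2, 3, 4] / [5, 8] / [6] / [7]
  Insert 4 (step 9): P = [1, 3, 4, 8] / [2, 5, 7] / [6] / [9];  Q = [1, 2, 3, 4] / [5, 8, 9] / [6] / [7]
Final shape: (4, 3, 1, 1).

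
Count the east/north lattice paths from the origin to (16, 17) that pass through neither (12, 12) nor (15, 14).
Number of paths = 624010654

Inclusion–exclusion. Total paths: C(33, 16) = 1166803110. Through P₁: C(24, 12)·C(9, 4) = 340723656. Through P₂: C(29, 15)·C(4, 1) = 310235040. Since P₁ is strictly southwest of P₂, a monotone path through both must visit P₁ then P₂; paths through both = C(24, 12)·C(5, 3)·C(4, 1) = 108166240. Avoid both = 1166803110 − 340723656 − 310235040 + 108166240 = 624010654.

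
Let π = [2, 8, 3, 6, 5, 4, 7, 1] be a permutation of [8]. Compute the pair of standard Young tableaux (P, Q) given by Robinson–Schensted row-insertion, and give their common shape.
P = [1, 3, 4, 7] / [2] / [5] / [6] / [8];  Q = [1, 2, 4, 7] / [3] / [5] / [6] / [8];  common shape = (4, 1, 1, 1, 1)

Row-insert the values π_1, π_2, … into P one at a time, bumping the leftmost entry strictly greater than the inserted value down to the next row. The recording tableau Q records, in position (i, j), the step at which that cell was added to P.
  Insert 2 (step 1): P = [2];  Q = [1]
  Insert 8 (step 2): P = [2, 8];  Q = [1, 2]
  Insert 3 (step 3): P = [2, 3] / [8];  Q = [1, 2] / [3]
  Insert 6 (step 4): P = [2, 3, 6] / [8];  Q = [1, 2, 4] / [3]
  Insert 5 (step 5): P = [2, 3, 5] / [6] / [8];  Q = [1, 2, 4] / [3] / [5]
  Insert 4 (step 6): P = [2, 3, 4] / [5] / [6] / [8];  Q = [1, 2, 4] / [3] / [5] / [6]
  Insert 7 (step 7): P = [2, 3, 4, 7] / [5] / [6] / [8];  Q = [1, 2, 4, 7] / [3] / [5] / [6]
  Insert 1 (step 8): P = [1, 3, 4, 7] / [2] / [5] / [6] / [8];  Q = [1, 2, 4, 7] / [3] / [5] / [6] / [8]
Final shape: (4, 1, 1, 1, 1).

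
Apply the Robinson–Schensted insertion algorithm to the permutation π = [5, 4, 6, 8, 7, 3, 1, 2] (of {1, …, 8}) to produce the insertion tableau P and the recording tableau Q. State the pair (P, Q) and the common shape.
P = [1, 2, 7] / [3, 6] / [4, 8] / [5];  Q = [1, 3, 4] / [2, 5] / [6, 8] / [7];  common shape = (3, 2, 2, 1)

Row-insert the values π_1, π_2, … into P one at a time, bumping the leftmost entry strictly greater than the inserted value down to the next row. The recording tableau Q records, in position (i, j), the step at which that cell was added to P.
  Insert 5 (step 1): P = [5];  Q = [1]
  Insert 4 (step 2): P = [4] / [5];  Q = [1] / [2]
  Insert 6 (step 3): P = [4, 6] / [5];  Q = [1, 3] / [2]
  Insert 8 (step 4): P = [4, 6, 8] / [5];  Q = [1, 3, 4] / [2]
  Insert 7 (step 5): P = [4, 6, 7] / [5, 8];  Q = [1, 3, 4] / [2, 5]
  Insert 3 (step 6): P = [3, 6, 7] / [4, 8] / [5];  Q = [1, 3, 4] / [2, 5] / [6]
  Insert 1 (step 7): P = [1, 6, 7] / [3, 8] / [4] / [5];  Q = [1, 3, 4] / [2, 5] / [6] / [7]
  Insert 2 (step 8): P = [1, 2, 7] / [3, 6] / [4, 8] / [5];  Q = [1, 3, 4] / [2, 5] / [6, 8] / [7]
Final shape: (3, 2, 2, 1).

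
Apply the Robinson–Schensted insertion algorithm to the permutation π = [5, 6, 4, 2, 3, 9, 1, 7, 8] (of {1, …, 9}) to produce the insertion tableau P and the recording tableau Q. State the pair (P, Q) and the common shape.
P = [1, 3, 7, 8] / [2, 6, 9] / [4] / [5];  Q = [1, 2, 6, 9] / [3, 5, 8] / [4] / [7];  common shape = (4, 3, 1, 1)

Row-insert the values π_1, π_2, … into P one at a time, bumping the leftmost entry strictly greater than the inserted value down to the next row. The recording tableau Q records, in position (i, j), the step at which that cell was added to P.
  Insert 5 (step 1): P = [5];  Q = [1]
  Insert 6 (step 2): P = [5, 6];  Q = [1, 2]
  Insert 4 (step 3): P = [4, 6] / [5];  Q = [1, 2] / [3]
  Insert 2 (step 4): P = [2, 6] / [4] / [5];  Q = [1, 2] / [3] / [4]
  Insert 3 (step 5): P = [2, 3] / [4, 6] / [5];  Q = [1, 2] / [3, 5] / [4]
  Insert 9 (step 6): P = [2, 3, 9] / [4, 6] / [5];  Q = [1, 2, 6] / [3, 5] / [4]
  Insert 1 (step 7): P = [1, 3, 9] / [2, 6] / [4] / [5];  Q = [1, 2, 6] / [3, 5] / [4] / [7]
  Insert 7 (step 8): P = [1, 3, 7] / [2, 6, 9] / [4] / [5];  Q = [1, 2, 6] / [3, 5, 8] / [4] / [7]
  Insert 8 (step 9): P = [1, 3, 7, 8] / [2, 6, 9] / [4] / [5];  Q = [1, 2, 6, 9] / [3, 5, 8] / [4] / [7]
Final shape: (4, 3, 1, 1).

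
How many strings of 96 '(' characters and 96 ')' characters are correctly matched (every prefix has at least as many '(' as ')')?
C_96 = 3721443204405954385563870541379246659709506697378694300

These balanced parentheses are counted by the Catalan number C_n = (1/(n + 1)) · C(2n, n). For n = 96: C_96 = (1/97) · C(192, 96) = 360979990827377575399695442513786925991822149645733347100/97 = 3721443204405954385563870541379246659709506697378694300.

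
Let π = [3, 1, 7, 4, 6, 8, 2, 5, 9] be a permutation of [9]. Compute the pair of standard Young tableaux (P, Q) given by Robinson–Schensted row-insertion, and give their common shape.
P = [1, 2, 5, 8, 9] / [3, 4, 6] / [7];  Q = [1, 3, 5, 6, 9] / [2, 4, 8] / [7];  common shape = (5, 3, 1)

Row-insert the values π_1, π_2, … into P one at a time, bumping the leftmost entry strictly greater than the inserted value down to the next row. The recording tableau Q records, in position (i, j), the step at which that cell was added to P.
  Insert 3 (step 1): P = [3];  Q = [1]
  Insert 1 (step 2): P = [1] / [3];  Q = [1] / [2]
  Insert 7 (step 3): P = [1, 7] / [3];  Q = [1, 3] / [2]
  Insert 4 (step 4): P = [1, 4] / [3, 7];  Q = [1, 3] / [2, 4]
  Insert 6 (step 5): P = [1, 4, 6] / [3, 7];  Q = [1, 3, 5] / [2, 4]
  Insert 8 (step 6): P = [1, 4, 6, 8] / [3, 7];  Q = [1, 3, 5, 6] / [2, 4]
  Insert 2 (step 7): P = [1, 2, 6, 8] / [3, 4] / [7];  Q = [1, 3, 5, 6] / [2, 4] / [7]
  Insert 5 (step 8): P = [1, 2, 5, 8] / [3, 4, 6] / [7];  Q = [1, 3, 5, 6] / [2, 4, 8] / [7]
  Insert 9 (step 9): P = [1, 2, 5, 8, 9] / [3, 4, 6] / [7];  Q = [1, 3, 5, 6, 9] / [2, 4, 8] / [7]
Final shape: (5, 3, 1).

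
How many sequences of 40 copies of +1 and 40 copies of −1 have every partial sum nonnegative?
C_40 = 2622127042276492108820

These ballot sequences are counted by the Catalan number C_n = (1/(n + 1)) · C(2n, n). For n = 40: C_40 = (1/41) · C(80, 40) = 107507208733336176461620/41 = 2622127042276492108820.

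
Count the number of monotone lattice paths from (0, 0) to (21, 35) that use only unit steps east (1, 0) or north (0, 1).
Number of paths = 1346766106565880

A monotone lattice path from (0, 0) to (21, 35) consists of 21 east steps and 35 north steps in some order, so it is determined by which 21 of the 56 steps are east. The count is C(56, 21) = 1346766106565880.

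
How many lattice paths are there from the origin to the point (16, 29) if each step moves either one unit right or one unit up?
Number of paths = 646626422970

A monotone lattice path from (0, 0) to (16, 29) consists of 16 east steps and 29 north steps in some order, so it is determined by which 16 of the 45 steps are east. The count is C(45, 16) = 646626422970.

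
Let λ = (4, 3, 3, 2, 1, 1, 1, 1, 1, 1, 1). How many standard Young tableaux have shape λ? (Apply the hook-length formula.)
# SYT of shape (4, 3, 3, 2, 1, 1, 1, 1, 1, 1, 1) = 2519400

Hook-length formula: f^λ = n! / Π hook(c), product over all cells c of the Young diagram. For λ = (4, 3, 3, 2, 1, 1, 1, 1, 1, 1, 1), n = 19 boxes. Hook lengths by row (left-to-right, top-to-bottom): [14, 6, 4, 1]; [12, 4, 2]; [11, 3, 1]; [9, 1]; [7]; [6]; [5]; [4]; [3]; [2]; [1]. Product of hooks = 48283361280. So f^λ = 19! / 48283361280 = 121645100408832000 / 48283361280 = 2519400.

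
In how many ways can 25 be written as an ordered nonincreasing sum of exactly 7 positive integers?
p(25, 7 parts) = 248

Partitions of n into exactly k parts are in bijection with partitions of n − k into at most k parts (subtract 1 from each part). So p(25, exactly 7) = p(18, parts ≤ 7). Computing via the recurrence p(m, j) = p(m, j−1) + p(m−j, j) gives 248.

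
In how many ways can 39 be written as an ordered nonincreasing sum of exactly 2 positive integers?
p(39, 2 parts) = 19

Partitions of n into exactly k parts are in bijection with partitions of n − k into at most k parts (subtract 1 from each part). So p(39, exactly 2) = p(37, parts ≤ 2). Computing via the recurrence p(m, j) = p(m, j−1) + p(m−j, j) gives 19.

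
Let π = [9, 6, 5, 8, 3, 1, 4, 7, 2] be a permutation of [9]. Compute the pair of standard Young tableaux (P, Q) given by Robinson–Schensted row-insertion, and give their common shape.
P = [1, 2, 7] / [3, 4] / [5, 8] / [6] / [9];  Q = [1, 4, 8] / [2, 7] / [3, 9] / [5] / [6];  common shape = (3, 2, 2, 1, 1)

Row-insert the values π_1, π_2, … into P one at a time, bumping the leftmost entry strictly greater than the inserted value down to the next row. The recording tableau Q records, in position (i, j), the step at which that cell was added to P.
  Insert 9 (step 1): P = [9];  Q = [1]
  Insert 6 (step 2): P = [6] / [9];  Q = [1] / [2]
  Insert 5 (step 3): P = [5] / [6] / [9];  Q = [1] / [2] / [3]
  Insert 8 (step 4): P = [5, 8] / [6] / [9];  Q = [1, 4] / [2] / [3]
  Insert 3 (step 5): P = [3, 8] / [5] / [6] / [9];  Q = [1, 4] / [2] / [3] / [5]
  Insert 1 (step 6): P = [1, 8] / [3] / [5] / [6] / [9];  Q = [1, 4] / [2] / [3] / [5] / [6]
  Insert 4 (step 7): P = [1, 4] / [3, 8] / [5] / [6] / [9];  Q = [1, 4] / [2, 7] / [3] / [5] / [6]
  Insert 7 (step 8): P = [1, 4, 7] / [3, 8] / [5] / [6] / [9];  Q = [1, 4, 8] / [2, 7] / [3] / [5] / [6]
  Insert 2 (step 9): P = [1, 2, 7] / [3, 4] / [5, 8] / [6] / [9];  Q = [1, 4, 8] / [2, 7] / [3, 9] / [5] / [6]
Final shape: (3, 2, 2, 1, 1).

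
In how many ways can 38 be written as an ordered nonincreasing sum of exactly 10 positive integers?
p(38, 10 parts) = 2534

Partitions of n into exactly k parts are in bijection with partitions of n − k into at most k parts (subtract 1 from each part). So p(38, exactly 10) = p(28, parts ≤ 10). Computing via the recurrence p(m, j) = p(m, j−1) + p(m−j, j) gives 2534.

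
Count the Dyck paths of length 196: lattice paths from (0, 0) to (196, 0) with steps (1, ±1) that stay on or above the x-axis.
C_98 = 57743358069601357782187700608042856334020731624756611000

These Dyck paths are counted by the Catalan number C_n = (1/(n + 1)) · C(2n, n). For n = 98: C_98 = (1/99) · C(196, 98) = 5716592448890534420436582360196242777068052430850904489000/99 = 57743358069601357782187700608042856334020731624756611000.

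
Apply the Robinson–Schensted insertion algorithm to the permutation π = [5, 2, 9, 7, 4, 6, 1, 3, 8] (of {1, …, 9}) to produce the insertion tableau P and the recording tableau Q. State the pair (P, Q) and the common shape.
P = [1, 3, 6, 8] / [2, 4] / [5, 7] / [9];  Q = [1, 3, 6, 9] / [2, 4] / [5, 8] / [7];  common shape = (4, 2, 2, 1)

Row-insert the values π_1, π_2, … into P one at a time, bumping the leftmost entry strictly greater than the inserted value down to the next row. The recording tableau Q records, in position (i, j), the step at which that cell was added to P.
  Insert 5 (step 1): P = [5];  Q = [1]
  Insert 2 (step 2): P = [2] / [5];  Q = [1] / [2]
  Insert 9 (step 3): P = [2, 9] / [5];  Q = [1, 3] / [2]
  Insert 7 (step 4): P = [2, 7] / [5, 9];  Q = [1, 3] / [2, 4]
  Insert 4 (step 5): P = [2, 4] / [5, 7] / [9];  Q = [1, 3] / [2, 4] / [5]
  Insert 6 (step 6): P = [2, 4, 6] / [5, 7] / [9];  Q = [1, 3, 6] / [2, 4] / [5]
  Insert 1 (step 7): P = [1, 4, 6] / [2, 7] / [5] / [9];  Q = [1, 3, 6] / [2, 4] / [5] / [7]
  Insert 3 (step 8): P = [1, 3, 6] / [2, 4] / [5, 7] / [9];  Q = [1, 3, 6] / [2, 4] / [5, 8] / [7]
  Insert 8 (step 9): P = [1, 3, 6, 8] / [2, 4] / [5, 7] / [9];  Q = [1, 3, 6, 9] / [2, 4] / [5, 8] / [7]
Final shape: (4, 2, 2, 1).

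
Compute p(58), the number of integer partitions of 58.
p(58) = 715220

Compute p(n) via the recurrence p(n, m) = p(n, m−1) + p(n−m, m), where p(n, m) counts partitions of n with all parts ≤ m and p(n) = p(n, n). The base cases are p(0, m) = 1 and p(n, 0) = 0 for n > 0. Filling the table yields p(58) = 715220. (Euler's pentagonal recurrence is an alternative.)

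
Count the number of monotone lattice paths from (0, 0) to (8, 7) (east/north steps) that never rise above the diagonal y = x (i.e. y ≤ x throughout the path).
Number of paths = 1430

By the reflection principle (André's argument), the number of monotone paths to (8, 7) with n ≤ m that never go above y = x is C(15, 8) − C(15, 9) = 6435 − 5005 = 1430.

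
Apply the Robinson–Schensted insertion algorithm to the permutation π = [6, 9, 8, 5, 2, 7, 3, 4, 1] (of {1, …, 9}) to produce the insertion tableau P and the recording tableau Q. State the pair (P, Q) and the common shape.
P = [1, 3, 4] / [2, 7] / [5, 8] / [6] / [9];  Q = [1, 2, 8] / [3, 6] / [4, 7] / [5] / [9];  common shape = (3, 2, 2, 1, 1)

Row-insert the values π_1, π_2, … into P one at a time, bumping the leftmost entry strictly greater than the inserted value down to the next row. The recording tableau Q records, in position (i, j), the step at which that cell was added to P.
  Insert 6 (step 1): P = [6];  Q = [1]
  Insert 9 (step 2): P = [6, 9];  Q = [1, 2]
  Insert 8 (step 3): P = [6, 8] / [9];  Q = [1, 2] / [3]
  Insert 5 (step 4): P = [5, 8] / [6] / [9];  Q = [1, 2] / [3] / [4]
  Insert 2 (step 5): P = [2, 8] / [5] / [6] / [9];  Q = [1, 2] / [3] / [4] / [5]
  Insert 7 (step 6): P = [2, 7] / [5, 8] / [6] / [9];  Q = [1, 2] / [3, 6] / [4] / [5]
  Insert 3 (step 7): P = [2, 3] / [5, 7] / [6, 8] / [9];  Q = [1, 2] / [3, 6] / [4, 7] / [5]
  Insert 4 (step 8): P = [2, 3, 4] / [5, 7] / [6, 8] / [9];  Q = [1, 2, 8] / [3, 6] / [4, 7] / [5]
  Insert 1 (step 9): P = [1, 3, 4] / [2, 7] / [5, 8] / [6] / [9];  Q = [1, 2, 8] / [3, 6] / [4, 7] / [5] / [9]
Final shape: (3, 2, 2, 1, 1).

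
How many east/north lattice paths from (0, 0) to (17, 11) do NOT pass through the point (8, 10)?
Number of paths = 21036600

Total paths from (0, 0) to (17, 11): C(28, 17) = 21474180. Paths through (8, 10): (paths (0, 0) → (8, 10)) × (paths (8, 10) → (17, 11)) = C(18, 8) · C(10, 9) = 43758 · 10 = 437580. Avoidance count = 21474180 − 437580 = 21036600.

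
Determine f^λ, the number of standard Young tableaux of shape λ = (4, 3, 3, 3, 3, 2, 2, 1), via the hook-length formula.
# SYT of shape (4, 3, 3, 3, 3, 2, 2, 1) = 58786000

Hook-length formula: f^λ = n! / Π hook(c), product over all cells c of the Young diagram. For λ = (4, 3, 3, 3, 3, 2, 2, 1), n = 21 boxes. Hook lengths by row (left-to-right, top-to-bottom): [11, 9, 6, 1]; [9, 7, 4]; [8, 6, 3]; [7, 5, 2]; [6, 4, 1]; [4, 2]; [3, 1]; [1]. Product of hooks = 869100503040. So f^λ = 21! / 869100503040 = 51090942171709440000 / 869100503040 = 58786000.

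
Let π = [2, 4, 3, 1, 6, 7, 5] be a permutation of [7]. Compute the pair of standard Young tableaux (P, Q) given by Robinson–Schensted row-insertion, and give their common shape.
P = [1, 3, 5, 7] / [2, 6] / [4];  Q = [1, 2, 5, 6] / [3, 7] / [4];  common shape = (4, 2, 1)

Row-insert the values π_1, π_2, … into P one at a time, bumping the leftmost entry strictly greater than the inserted value down to the next row. The recording tableau Q records, in position (i, j), the step at which that cell was added to P.
  Insert 2 (step 1): P = [2];  Q = [1]
  Insert 4 (step 2): P = [2, 4];  Q = [1, 2]
  Insert 3 (step 3): P = [2, 3] / [4];  Q = [1, 2] / [3]
  Insert 1 (step 4): P = [1, 3] / [2] / [4];  Q = [1, 2] / [3] / [4]
  Insert 6 (step 5): P = [1, 3, 6] / [2] / [4];  Q = [1, 2, 5] / [3] / [4]
  Insert 7 (step 6): P = [1, 3, 6, 7] / [2] / [4];  Q = [1, 2, 5, 6] / [3] / [4]
  Insert 5 (step 7): P = [1, 3, 5, 7] / [2, 6] / [4];  Q = [1, 2, 5, 6] / [3, 7] / [4]
Final shape: (4, 2, 1).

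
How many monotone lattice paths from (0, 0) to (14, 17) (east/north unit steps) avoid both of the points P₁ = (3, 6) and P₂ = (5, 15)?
Number of paths = 205327617

Inclusion–exclusion. Total paths: C(31, 14) = 265182525. Through P₁: C(9, 3)·C(22, 11) = 59256288. Through P₂: C(20, 5)·C(11, 9) = 852720. Since P₁ is strictly southwest of P₂, a monotone path through both must visit P₁ then P₂; paths through both = C(9, 3)·C(11, 2)·C(11, 9) = 254100. Avoid both = 265182525 − 59256288 − 852720 + 254100 = 205327617.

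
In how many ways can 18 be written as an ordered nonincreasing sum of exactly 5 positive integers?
p(18, 5 parts) = 57

Partitions of n into exactly k parts are in bijection with partitions of n − k into at most k parts (subtract 1 from each part). So p(18, exactly 5) = p(13, parts ≤ 5). Computing via the recurrence p(m, j) = p(m, j−1) + p(m−j, j) gives 57.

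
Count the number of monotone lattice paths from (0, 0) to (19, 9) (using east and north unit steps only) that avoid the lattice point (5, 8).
Number of paths = 6887595

Total paths from (0, 0) to (19, 9): C(28, 19) = 6906900. Paths through (5, 8): (paths (0, 0) → (5, 8)) × (paths (5, 8) → (19, 9)) = C(13, 5) · C(15, 14) = 1287 · 15 = 19305. Avoidance count = 6906900 − 19305 = 6887595.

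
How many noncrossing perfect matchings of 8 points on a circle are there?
C_4 = 14

These noncrossing handshakes are counted by the Catalan number C_n = (1/(n + 1)) · C(2n, n). For n = 4: C_4 = (1/5) · C(8, 4) = 70/5 = 14.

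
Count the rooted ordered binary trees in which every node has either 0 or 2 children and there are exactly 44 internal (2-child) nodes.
C_44 = 583300119592996693088040

These full binary trees are counted by the Catalan number C_n = (1/(n + 1)) · C(2n, n). For n = 44: C_44 = (1/45) · C(88, 44) = 26248505381684851188961800/45 = 583300119592996693088040.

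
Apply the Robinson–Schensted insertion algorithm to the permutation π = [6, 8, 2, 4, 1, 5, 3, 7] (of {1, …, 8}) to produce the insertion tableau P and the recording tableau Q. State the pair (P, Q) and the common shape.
P = [1, 3, 5, 7] / [2, 4] / [6, 8];  Q = [1, 2, 6, 8] / [3, 4] / [5, 7];  common shape = (4, 2, 2)

Row-insert the values π_1, π_2, … into P one at a time, bumping the leftmost entry strictly greater than the inserted value down to the next row. The recording tableau Q records, in position (i, j), the step at which that cell was added to P.
  Insert 6 (step 1): P = [6];  Q = [1]
  Insert 8 (step 2): P = [6, 8];  Q = [1, 2]
  Insert 2 (step 3): P = [2, 8] / [6];  Q = [1, 2] / [3]
  Insert 4 (step 4): P = [2, 4] / [6, 8];  Q = [1, 2] / [3, 4]
  Insert 1 (step 5): P = [1, 4] / [2, 8] / [6];  Q = [1, 2] / [3, 4] / [5]
  Insert 5 (step 6): P = [1, 4, 5] / [2, 8] / [6];  Q = [1, 2, 6] / [3, 4] / [5]
  Insert 3 (step 7): P = [1, 3, 5] / [2, 4] / [6, 8];  Q = [1, 2, 6] / [3, 4] / [5, 7]
  Insert 7 (step 8): P = [1, 3, 5, 7] / [2, 4] / [6, 8];  Q = [1, 2, 6, 8] / [3, 4] / [5, 7]
Final shape: (4, 2, 2).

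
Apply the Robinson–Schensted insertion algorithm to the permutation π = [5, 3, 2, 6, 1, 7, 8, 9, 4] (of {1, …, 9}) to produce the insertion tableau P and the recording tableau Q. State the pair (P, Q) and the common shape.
P = [1, 4, 7, 8, 9] / [2, 6] / [3] / [5];  Q = [1, 4, 6, 7, 8] / [2, 9] / [3] / [5];  common shape = (5, 2, 1, 1)

Row-insert the values π_1, π_2, … into P one at a time, bumping the leftmost entry strictly greater than the inserted value down to the next row. The recording tableau Q records, in position (i, j), the step at which that cell was added to P.
  Insert 5 (step 1): P = [5];  Q = [1]
  Insert 3 (step 2): P = [3] / [5];  Q = [1] / [2]
  Insert 2 (step 3): P = [2] / [3] / [5];  Q = [1] / [2] / [3]
  Insert 6 (step 4): P = [2, 6] / [3] / [5];  Q = [1, 4] / [2] / [3]
  Insert 1 (step 5): P = [1, 6] / [2] / [3] / [5];  Q = [1, 4] / [2] / [3] / [5]
  Insert 7 (step 6): P = [1, 6, 7] / [2] / [3] / [5];  Q = [1, 4, 6] / [2] / [3] / [5]
  Insert 8 (step 7): P = [1, 6, 7, 8] / [2] / [3] / [5];  Q = [1, 4, 6, 7] / [2] / [3] / [5]
  Insert 9 (step 8): P = [1, 6, 7, 8, 9] / [2] / [3] / [5];  Q = [1, 4, 6, 7, 8] / [2] / [3] / [5]
  Insert 4 (step 9): P = [1, 4, 7, 8, 9] / [2, 6] / [3] / [5];  Q = [1, 4, 6, 7, 8] / [2, 9] / [3] / [5]
Final shape: (5, 2, 1, 1).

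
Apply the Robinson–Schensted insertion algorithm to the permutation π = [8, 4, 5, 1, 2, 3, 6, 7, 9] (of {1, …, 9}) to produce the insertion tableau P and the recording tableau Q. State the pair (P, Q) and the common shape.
P = [1, 2, 3, 6, 7, 9] / [4, 5] / [8];  Q = [1, 3, 6, 7, 8, 9] / [2, 5] / [4];  common shape = (6, 2, 1)

Row-insert the values π_1, π_2, … into P one at a time, bumping the leftmost entry strictly greater than the inserted value down to the next row. The recording tableau Q records, in position (i, j), the step at which that cell was added to P.
  Insert 8 (step 1): P = [8];  Q = [1]
  Insert 4 (step 2): P = [4] / [8];  Q = [1] / [2]
  Insert 5 (step 3): P = [4, 5] / [8];  Q = [1, 3] / [2]
  Insert 1 (step 4): P = [1, 5] / [4] / [8];  Q = [1, 3] / [2] / [4]
  Insert 2 (step 5): P = [1, 2] / [4, 5] / [8];  Q = [1, 3] / [2, 5] / [4]
  Insert 3 (step 6): P = [1, 2, 3] / [4, 5] / [8];  Q = [1, 3, 6] / [2, 5] / [4]
  Insert 6 (step 7): P = [1, 2, 3, 6] / [4, 5] / [8];  Q = [1, 3, 6, 7] / [2, 5] / [4]
  Insert 7 (step 8): P = [1, 2, 3, 6, 7] / [4, 5] / [8];  Q = [1, 3, 6, 7, 8] / [2, 5] / [4]
  Insert 9 (step 9): P = [1, 2, 3, 6, 7, 9] / [4, 5] / [8];  Q = [1, 3, 6, 7, 8, 9] / [2, 5] / [4]
Final shape: (6, 2, 1).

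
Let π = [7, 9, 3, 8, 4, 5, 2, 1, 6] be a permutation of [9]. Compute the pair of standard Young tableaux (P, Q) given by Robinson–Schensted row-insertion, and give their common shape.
P = [1, 4, 5, 6] / [2, 8] / [3] / [7] / [9];  Q = [1, 2, 6, 9] / [3, 4] / [5] / [7] / [8];  common shape = (4, 2, 1, 1, 1)

Row-insert the values π_1, π_2, … into P one at a time, bumping the leftmost entry strictly greater than the inserted value down to the next row. The recording tableau Q records, in position (i, j), the step at which that cell was added to P.
  Insert 7 (step 1): P = [7];  Q = [1]
  Insert 9 (step 2): P = [7, 9];  Q = [1, 2]
  Insert 3 (step 3): P = [3, 9] / [7];  Q = [1, 2] / [3]
  Insert 8 (step 4): P = [3, 8] / [7, 9];  Q = [1, 2] / [3, 4]
  Insert 4 (step 5): P = [3, 4] / [7, 8] / [9];  Q = [1, 2] / [3, 4] / [5]
  Insert 5 (step 6): P = [3, 4, 5] / [7, 8] / [9];  Q = [1, 2, 6] / [3, 4] / [5]
  Insert 2 (step 7): P = [2, 4, 5] / [3, 8] / [7] / [9];  Q = [1, 2, 6] / [3, 4] / [5] / [7]
  Insert 1 (step 8): P = [1, 4, 5] / [2, 8] / [3] / [7] / [9];  Q = [1, 2, 6] / [3, 4] / [5] / [7] / [8]
  Insert 6 (step 9): P = [1, 4, 5, 6] / [2, 8] / [3] / [7] / [9];  Q = [1, 2, 6, 9] / [3, 4] / [5] / [7] / [8]
Final shape: (4, 2, 1, 1, 1).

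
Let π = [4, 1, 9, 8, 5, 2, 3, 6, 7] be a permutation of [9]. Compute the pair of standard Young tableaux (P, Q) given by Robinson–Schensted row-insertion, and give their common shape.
P = [1, 2, 3, 6, 7] / [4, 5] / [8] / [9];  Q = [1, 3, 7, 8, 9] / [2, 4] / [5] / [6];  common shape = (5, 2, 1, 1)

Row-insert the values π_1, π_2, … into P one at a time, bumping the leftmost entry strictly greater than the inserted value down to the next row. The recording tableau Q records, in position (i, j), the step at which that cell was added to P.
  Insert 4 (step 1): P = [4];  Q = [1]
  Insert 1 (step 2): P = [1] / [4];  Q = [1] / [2]
  Insert 9 (step 3): P = [1, 9] / [4];  Q = [1, 3] / [2]
  Insert 8 (step 4): P = [1, 8] / [4, 9];  Q = [1, 3] / [2, 4]
  Insert 5 (step 5): P = [1, 5] / [4, 8] / [9];  Q = [1, 3] / [2, 4] / [5]
  Insert 2 (step 6): P = [1, 2] / [4, 5] / [8] / [9];  Q = [1, 3] / [2, 4] / [5] / [6]
  Insert 3 (step 7): P = [1, 2, 3] / [4, 5] / [8] / [9];  Q = [1, 3, 7] / [2, 4] / [5] / [6]
  Insert 6 (step 8): P = [1, 2, 3, 6] / [4, 5] / [8] / [9];  Q = [1, 3, 7, 8] / [2, 4] / [5] / [6]
  Insert 7 (step 9): P = [1, 2, 3, 6, 7] / [4, 5] / [8] / [9];  Q = [1, 3, 7, 8, 9] / [2, 4] / [5] / [6]
Final shape: (5, 2, 1, 1).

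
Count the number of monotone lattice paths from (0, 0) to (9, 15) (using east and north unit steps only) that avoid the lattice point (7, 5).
Number of paths = 1255232

Total paths from (0, 0) to (9, 15): C(24, 9) = 1307504. Paths through (7, 5): (paths (0, 0) → (7, 5)) × (paths (7, 5) → (9, 15)) = C(12, 7) · C(12, 2) = 792 · 66 = 52272. Avoidance count = 1307504 − 52272 = 1255232.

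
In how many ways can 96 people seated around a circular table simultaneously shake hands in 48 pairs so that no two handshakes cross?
C_48 = 131327898242169365477991900

These noncrossing handshakes are counted by the Catalan number C_n = (1/(n + 1)) · C(2n, n). For n = 48: C_48 = (1/49) · C(96, 48) = 6435067013866298908421603100/49 = 131327898242169365477991900.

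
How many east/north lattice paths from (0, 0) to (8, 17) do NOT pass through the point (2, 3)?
Number of paths = 693975

Total paths from (0, 0) to (8, 17): C(25, 8) = 1081575. Paths through (2, 3): (paths (0, 0) → (2, 3)) × (paths (2, 3) → (8, 17)) = C(5, 2) · C(20, 6) = 10 · 38760 = 387600. Avoidance count = 1081575 − 387600 = 693975.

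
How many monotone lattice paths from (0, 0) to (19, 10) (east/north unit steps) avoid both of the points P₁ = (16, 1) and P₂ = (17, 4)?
Number of paths = 19860594

Inclusion–exclusion. Total paths: C(29, 19) = 20030010. Through P₁: C(17, 16)·C(12, 3) = 3740. Through P₂: C(21, 17)·C(8, 2) = 167580. Since P₁ is strictly southwest of P₂, a monotone path through both must visit P₁ then P₂; paths through both = C(17, 16)·C(4, 1)·C(8, 2) = 1904. Avoid both = 20030010 − 3740 − 167580 + 1904 = 19860594.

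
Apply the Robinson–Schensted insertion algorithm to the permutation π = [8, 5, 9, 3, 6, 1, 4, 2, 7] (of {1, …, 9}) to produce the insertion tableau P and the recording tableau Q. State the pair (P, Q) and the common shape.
P = [1, 2, 7] / [3, 4] / [5, 6] / [8, 9];  Q = [1, 3, 9] / [2, 5] / [4, 7] / [6, 8];  common shape = (3, 2, 2, 2)

Row-insert the values π_1, π_2, … into P one at a time, bumping the leftmost entry strictly greater than the inserted value down to the next row. The recording tableau Q records, in position (i, j), the step at which that cell was added to P.
  Insert 8 (step 1): P = [8];  Q = [1]
  Insert 5 (step 2): P = [5] / [8];  Q = [1] / [2]
  Insert 9 (step 3): P = [5, 9] / [8];  Q = [1, 3] / [2]
  Insert 3 (step 4): P = [3, 9] / [5] / [8];  Q = [1, 3] / [2] / [4]
  Insert 6 (step 5): P = [3, 6] / [5, 9] / [8];  Q = [1, 3] / [2, 5] / [4]
  Insert 1 (step 6): P = [1, 6] / [3, 9] / [5] / [8];  Q = [1, 3] / [2, 5] / [4] / [6]
  Insert 4 (step 7): P = [1, 4] / [3, 6] / [5, 9] / [8];  Q = [1, 3] / [2, 5] / [4, 7] / [6]
  Insert 2 (step 8): P = [1, 2] / [3, 4] / [5, 6] / [8, 9];  Q = [1, 3] / [2, 5] / [4, 7] / [6, 8]
  Insert 7 (step 9): P = [1, 2, 7] / [3, 4] / [5, 6] / [8, 9];  Q = [1, 3, 9] / [2, 5] / [4, 7] / [6, 8]
Final shape: (3, 2, 2, 2).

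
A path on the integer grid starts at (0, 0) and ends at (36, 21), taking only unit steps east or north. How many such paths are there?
Number of paths = 2132379668729310

A monotone lattice path from (0, 0) to (36, 21) consists of 36 east steps and 21 north steps in some order, so it is determined by which 36 of the 57 steps are east. The count is C(57, 36) = 2132379668729310.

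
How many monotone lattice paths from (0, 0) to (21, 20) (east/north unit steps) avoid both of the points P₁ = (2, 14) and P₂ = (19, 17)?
Number of paths = 183134087220

Inclusion–exclusion. Total paths: C(41, 21) = 269128937220. Through P₁: C(16, 2)·C(25, 19) = 21252000. Through P₂: C(36, 19)·C(5, 2) = 85974966000. Since P₁ is strictly southwest of P₂, a monotone path through both must visit P₁ then P₂; paths through both = C(16, 2)·C(20, 17)·C(5, 2) = 1368000. Avoid both = 269128937220 − 21252000 − 85974966000 + 1368000 = 183134087220.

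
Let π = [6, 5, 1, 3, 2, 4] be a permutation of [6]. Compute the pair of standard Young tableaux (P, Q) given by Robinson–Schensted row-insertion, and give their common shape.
P = [1, 2, 4] / [3] / [5] / [6];  Q = [1, 4, 6] / [2] / [3] / [5];  common shape = (3, 1, 1, 1)

Row-insert the values π_1, π_2, … into P one at a time, bumping the leftmost entry strictly greater than the inserted value down to the next row. The recording tableau Q records, in position (i, j), the step at which that cell was added to P.
  Insert 6 (step 1): P = [6];  Q = [1]
  Insert 5 (step 2): P = [5] / [6];  Q = [1] / [2]
  Insert 1 (step 3): P = [1] / [5] / [6];  Q = [1] / [2] / [3]
  Insert 3 (step 4): P = [1, 3] / [5] / [6];  Q = [1, 4] / [2] / [3]
  Insert 2 (step 5): P = [1, 2] / [3] / [5] / [6];  Q = [1, 4] / [2] / [3] / [5]
  Insert 4 (step 6): P = [1, 2, 4] / [3] / [5] / [6];  Q = [1, 4, 6] / [2] / [3] / [5]
Final shape: (3, 1, 1, 1).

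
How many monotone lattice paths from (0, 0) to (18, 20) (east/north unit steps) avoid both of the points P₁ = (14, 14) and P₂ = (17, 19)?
Number of paths = 12451580610

Inclusion–exclusion. Total paths: C(38, 18) = 33578000610. Through P₁: C(28, 14)·C(10, 4) = 8424486000. Through P₂: C(36, 17)·C(2, 1) = 17194993200. Since P₁ is strictly southwest of P₂, a monotone path through both must visit P₁ then P₂; paths through both = C(28, 14)·C(8, 3)·C(2, 1) = 4493059200. Avoid both = 33578000610 − 8424486000 − 17194993200 + 4493059200 = 12451580610.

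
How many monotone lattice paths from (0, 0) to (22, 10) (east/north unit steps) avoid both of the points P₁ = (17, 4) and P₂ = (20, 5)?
Number of paths = 61134180

Inclusion–exclusion. Total paths: C(32, 22) = 64512240. Through P₁: C(21, 17)·C(11, 5) = 2765070. Through P₂: C(25, 20)·C(7, 2) = 1115730. Since P₁ is strictly southwest of P₂, a monotone path through both must visit P₁ then P₂; paths through both = C(21, 17)·C(4, 3)·C(7, 2) = 502740. Avoid both = 64512240 − 2765070 − 1115730 + 502740 = 61134180.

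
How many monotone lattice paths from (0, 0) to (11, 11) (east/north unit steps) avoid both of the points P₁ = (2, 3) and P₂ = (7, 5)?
Number of paths = 340112

Inclusion–exclusion. Total paths: C(22, 11) = 705432. Through P₁: C(5, 2)·C(17, 9) = 243100. Through P₂: C(12, 7)·C(10, 4) = 166320. Since P₁ is strictly southwest of P₂, a monotone path through both must visit P₁ then P₂; paths through both = C(5, 2)·C(7, 5)·C(10, 4) = 44100. Avoid both = 705432 − 243100 − 166320 + 44100 = 340112.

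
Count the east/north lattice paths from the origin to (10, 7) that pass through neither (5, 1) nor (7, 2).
Number of paths = 15668

Inclusion–exclusion. Total paths: C(17, 10) = 19448. Through P₁: C(6, 5)·C(11, 5) = 2772. Through P₂: C(9, 7)·C(8, 3) = 2016. Since P₁ is strictly southwest of P₂, a monotone path through both must visit P₁ then P₂; paths through both = C(6, 5)·C(3, 2)·C(8, 3) = 1008. Avoid both = 19448 − 2772 − 2016 + 1008 = 15668.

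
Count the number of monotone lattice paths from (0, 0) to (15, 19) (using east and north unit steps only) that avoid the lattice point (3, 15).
Number of paths = 1854482400

Total paths from (0, 0) to (15, 19): C(34, 15) = 1855967520. Paths through (3, 15): (paths (0, 0) → (3, 15)) × (paths (3, 15) → (15, 19)) = C(18, 3) · C(16, 12) = 816 · 1820 = 1485120. Avoidance count = 1855967520 − 1485120 = 1854482400.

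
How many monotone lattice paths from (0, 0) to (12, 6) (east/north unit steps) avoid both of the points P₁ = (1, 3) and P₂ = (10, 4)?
Number of paths = 11342

Inclusion–exclusion. Total paths: C(18, 12) = 18564. Through P₁: C(4, 1)·C(14, 11) = 1456. Through P₂: C(14, 10)·C(4, 2) = 6006. Since P₁ is strictly southwest of P₂, a monotone path through both must visit P₁ then P₂; paths through both = C(4, 1)·C(10, 9)·C(4, 2) = 240. Avoid both = 18564 − 1456 − 6006 + 240 = 11342.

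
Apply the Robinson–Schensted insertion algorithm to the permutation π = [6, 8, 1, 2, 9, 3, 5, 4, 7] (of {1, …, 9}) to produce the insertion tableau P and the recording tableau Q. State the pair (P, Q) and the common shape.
P = [1, 2, 3, 4, 7] / [5, 8, 9] / [6];  Q = [1, 2, 5, 7, 9] / [3, 4, 6] / [8];  common shape = (5, 3, 1)

Row-insert the values π_1, π_2, … into P one at a time, bumping the leftmost entry strictly greater than the inserted value down to the next row. The recording tableau Q records, in position (i, j), the step at which that cell was added to P.
  Insert 6 (step 1): P = [6];  Q = [1]
  Insert 8 (step 2): P = [6, 8];  Q = [1, 2]
  Insert 1 (step 3): P = [1, 8] / [6];  Q = [1, 2] / [3]
  Insert 2 (step 4): P = [1, 2] / [6, 8];  Q = [1, 2] / [3, 4]
  Insert 9 (step 5): P = [1, 2, 9] / [6, 8];  Q = [1, 2, 5] / [3, 4]
  Insert 3 (step 6): P = [1, 2, 3] / [6, 8, 9];  Q = [1, 2, 5] / [3, 4, 6]
  Insert 5 (step 7): P = [1, 2, 3, 5] / [6, 8, 9];  Q = [1, 2, 5, 7] / [3, 4, 6]
  Insert 4 (step 8): P = [1, 2, 3, 4] / [5, 8, 9] / [6];  Q = [1, 2, 5, 7] / [3, 4, 6] / [8]
  Insert 7 (step 9): P = [1, 2, 3, 4, 7] / [5, 8, 9] / [6];  Q = [1, 2, 5, 7, 9] / [3, 4, 6] / [8]
Final shape: (5, 3, 1).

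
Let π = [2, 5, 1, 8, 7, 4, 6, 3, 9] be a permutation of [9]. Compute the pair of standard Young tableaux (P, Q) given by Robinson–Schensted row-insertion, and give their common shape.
P = [1, 3, 6, 9] / [2, 4, 7] / [5] / [8];  Q = [1, 2, 4, 9] / [3, 5, 7] / [6] / [8];  common shape = (4, 3, 1, 1)

Row-insert the values π_1, π_2, … into P one at a time, bumping the leftmost entry strictly greater than the inserted value down to the next row. The recording tableau Q records, in position (i, j), the step at which that cell was added to P.
  Insert 2 (step 1): P = [2];  Q = [1]
  Insert 5 (step 2): P = [2, 5];  Q = [1, 2]
  Insert 1 (step 3): P = [1, 5] / [2];  Q = [1, 2] / [3]
  Insert 8 (step 4): P = [1, 5, 8] / [2];  Q = [1, 2, 4] / [3]
  Insert 7 (step 5): P = [1, 5, 7] / [2, 8];  Q = [1, 2, 4] / [3, 5]
  Insert 4 (step 6): P = [1, 4, 7] / [2, 5] / [8];  Q = [1, 2, 4] / [3, 5] / [6]
  Insert 6 (step 7): P = [1, 4, 6] / [2, 5, 7] / [8];  Q = [1, 2, 4] / [3, 5, 7] / [6]
  Insert 3 (step 8): P = [1, 3, 6] / [2, 4, 7] / [5] / [8];  Q = [1, 2, 4] / [3, 5, 7] / [6] / [8]
  Insert 9 (step 9): P = [1, 3, 6, 9] / [2, 4, 7] / [5] / [8];  Q = [1, 2, 4, 9] / [3, 5, 7] / [6] / [8]
Final shape: (4, 3, 1, 1).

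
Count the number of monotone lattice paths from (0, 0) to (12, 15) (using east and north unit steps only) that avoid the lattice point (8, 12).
Number of paths = 12974910

Total paths from (0, 0) to (12, 15): C(27, 12) = 17383860. Paths through (8, 12): (paths (0, 0) → (8, 12)) × (paths (8, 12) → (12, 15)) = C(20, 8) · C(7, 4) = 125970 · 35 = 4408950. Avoidance count = 17383860 − 4408950 = 12974910.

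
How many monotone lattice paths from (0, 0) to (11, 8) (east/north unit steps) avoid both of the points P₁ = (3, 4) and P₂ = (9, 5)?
Number of paths = 40687

Inclusion–exclusion. Total paths: C(19, 11) = 75582. Through P₁: C(7, 3)·C(12, 8) = 17325. Through P₂: C(14, 9)·C(5, 2) = 20020. Since P₁ is strictly southwest of P₂, a monotone path through both must visit P₁ then P₂; paths through both = C(7, 3)·C(7, 6)·C(5, 2) = 2450. Avoid both = 75582 − 17325 − 20020 + 2450 = 40687.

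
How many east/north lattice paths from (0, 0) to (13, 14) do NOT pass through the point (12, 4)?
Number of paths = 20038280

Total paths from (0, 0) to (13, 14): C(27, 13) = 20058300. Paths through (12, 4): (paths (0, 0) → (12, 4)) × (paths (12, 4) → (13, 14)) = C(16, 12) · C(11, 1) = 1820 · 11 = 20020. Avoidance count = 20058300 − 20020 = 20038280.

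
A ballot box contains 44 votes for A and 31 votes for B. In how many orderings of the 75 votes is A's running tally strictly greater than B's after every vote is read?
Strict-lead orderings = 196730953512334039344

Total orderings of the 75 votes with 44 for A: C(75, 44) = 1134986270263465611600. By the Bertrand ballot formula (Cycle Lemma / reflection principle), the number of orderings in which A is strictly ahead of B throughout is (p − q)/(p + q) · C(p + q, p) = (44 − 31)/(44 + 31) · 1134986270263465611600 = 196730953512334039344.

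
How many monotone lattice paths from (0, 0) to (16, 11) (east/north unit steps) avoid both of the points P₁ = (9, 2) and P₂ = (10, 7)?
Number of paths = 8393915

Inclusion–exclusion. Total paths: C(27, 16) = 13037895. Through P₁: C(11, 9)·C(16, 7) = 629200. Through P₂: C(17, 10)·C(10, 6) = 4084080. Since P₁ is strictly southwest of P₂, a monotone path through both must visit P₁ then P₂; paths through both = C(11, 9)·C(6, 1)·C(10, 6) = 69300. Avoid both = 13037895 − 629200 − 4084080 + 69300 = 8393915.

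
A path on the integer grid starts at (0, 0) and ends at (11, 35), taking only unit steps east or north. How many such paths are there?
Number of paths = 13340783196

A monotone lattice path from (0, 0) to (11, 35) consists of 11 east steps and 35 north steps in some order, so it is determined by which 11 of the 46 steps are east. The count is C(46, 11) = 13340783196.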